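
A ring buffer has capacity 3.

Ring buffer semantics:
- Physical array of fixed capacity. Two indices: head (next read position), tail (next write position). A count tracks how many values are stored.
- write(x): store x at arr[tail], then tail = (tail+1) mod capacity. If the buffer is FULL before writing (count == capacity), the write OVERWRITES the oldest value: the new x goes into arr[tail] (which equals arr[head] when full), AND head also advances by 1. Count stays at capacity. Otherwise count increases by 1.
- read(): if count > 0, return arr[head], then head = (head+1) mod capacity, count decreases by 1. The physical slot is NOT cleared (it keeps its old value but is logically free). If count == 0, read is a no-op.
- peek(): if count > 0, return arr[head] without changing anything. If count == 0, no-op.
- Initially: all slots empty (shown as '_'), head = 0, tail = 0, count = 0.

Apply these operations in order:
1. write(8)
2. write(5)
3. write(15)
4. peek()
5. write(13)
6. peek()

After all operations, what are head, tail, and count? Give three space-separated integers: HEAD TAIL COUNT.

Answer: 1 1 3

Derivation:
After op 1 (write(8)): arr=[8 _ _] head=0 tail=1 count=1
After op 2 (write(5)): arr=[8 5 _] head=0 tail=2 count=2
After op 3 (write(15)): arr=[8 5 15] head=0 tail=0 count=3
After op 4 (peek()): arr=[8 5 15] head=0 tail=0 count=3
After op 5 (write(13)): arr=[13 5 15] head=1 tail=1 count=3
After op 6 (peek()): arr=[13 5 15] head=1 tail=1 count=3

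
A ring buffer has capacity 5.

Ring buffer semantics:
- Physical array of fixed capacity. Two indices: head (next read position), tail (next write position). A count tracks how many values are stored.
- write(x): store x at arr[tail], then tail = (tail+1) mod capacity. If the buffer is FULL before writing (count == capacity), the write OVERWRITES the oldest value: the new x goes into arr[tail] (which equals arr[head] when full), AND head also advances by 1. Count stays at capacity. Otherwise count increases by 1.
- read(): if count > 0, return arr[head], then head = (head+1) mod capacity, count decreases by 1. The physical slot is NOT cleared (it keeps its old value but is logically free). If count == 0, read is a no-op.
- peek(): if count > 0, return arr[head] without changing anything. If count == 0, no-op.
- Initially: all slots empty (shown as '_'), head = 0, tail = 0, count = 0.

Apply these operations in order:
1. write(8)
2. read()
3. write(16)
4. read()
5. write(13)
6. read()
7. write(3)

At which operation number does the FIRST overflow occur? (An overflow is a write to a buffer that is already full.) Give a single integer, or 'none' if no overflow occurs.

After op 1 (write(8)): arr=[8 _ _ _ _] head=0 tail=1 count=1
After op 2 (read()): arr=[8 _ _ _ _] head=1 tail=1 count=0
After op 3 (write(16)): arr=[8 16 _ _ _] head=1 tail=2 count=1
After op 4 (read()): arr=[8 16 _ _ _] head=2 tail=2 count=0
After op 5 (write(13)): arr=[8 16 13 _ _] head=2 tail=3 count=1
After op 6 (read()): arr=[8 16 13 _ _] head=3 tail=3 count=0
After op 7 (write(3)): arr=[8 16 13 3 _] head=3 tail=4 count=1

Answer: none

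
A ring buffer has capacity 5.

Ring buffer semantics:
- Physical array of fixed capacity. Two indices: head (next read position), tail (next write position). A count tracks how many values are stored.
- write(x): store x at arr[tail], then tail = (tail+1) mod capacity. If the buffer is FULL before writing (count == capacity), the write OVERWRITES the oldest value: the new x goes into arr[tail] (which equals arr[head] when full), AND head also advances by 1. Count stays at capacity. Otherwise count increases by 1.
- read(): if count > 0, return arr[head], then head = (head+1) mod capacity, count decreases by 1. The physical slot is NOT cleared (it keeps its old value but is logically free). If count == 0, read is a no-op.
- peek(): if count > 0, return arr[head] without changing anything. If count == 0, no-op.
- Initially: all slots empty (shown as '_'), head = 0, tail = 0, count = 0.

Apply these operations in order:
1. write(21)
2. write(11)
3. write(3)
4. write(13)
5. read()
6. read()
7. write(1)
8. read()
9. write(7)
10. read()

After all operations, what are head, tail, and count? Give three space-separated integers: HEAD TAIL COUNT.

After op 1 (write(21)): arr=[21 _ _ _ _] head=0 tail=1 count=1
After op 2 (write(11)): arr=[21 11 _ _ _] head=0 tail=2 count=2
After op 3 (write(3)): arr=[21 11 3 _ _] head=0 tail=3 count=3
After op 4 (write(13)): arr=[21 11 3 13 _] head=0 tail=4 count=4
After op 5 (read()): arr=[21 11 3 13 _] head=1 tail=4 count=3
After op 6 (read()): arr=[21 11 3 13 _] head=2 tail=4 count=2
After op 7 (write(1)): arr=[21 11 3 13 1] head=2 tail=0 count=3
After op 8 (read()): arr=[21 11 3 13 1] head=3 tail=0 count=2
After op 9 (write(7)): arr=[7 11 3 13 1] head=3 tail=1 count=3
After op 10 (read()): arr=[7 11 3 13 1] head=4 tail=1 count=2

Answer: 4 1 2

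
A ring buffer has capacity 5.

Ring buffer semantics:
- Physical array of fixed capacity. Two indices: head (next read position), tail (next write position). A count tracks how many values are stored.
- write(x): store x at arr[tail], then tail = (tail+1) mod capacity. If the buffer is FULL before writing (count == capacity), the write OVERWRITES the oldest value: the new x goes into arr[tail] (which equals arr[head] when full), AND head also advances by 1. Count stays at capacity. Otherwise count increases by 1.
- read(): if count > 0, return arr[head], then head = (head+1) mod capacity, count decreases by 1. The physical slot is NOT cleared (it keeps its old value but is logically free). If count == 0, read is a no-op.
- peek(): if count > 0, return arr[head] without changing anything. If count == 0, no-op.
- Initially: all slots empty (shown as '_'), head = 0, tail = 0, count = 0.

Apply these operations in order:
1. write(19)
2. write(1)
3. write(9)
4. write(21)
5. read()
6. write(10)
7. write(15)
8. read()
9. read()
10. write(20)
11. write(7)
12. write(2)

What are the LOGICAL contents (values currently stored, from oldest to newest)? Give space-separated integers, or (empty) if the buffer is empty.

After op 1 (write(19)): arr=[19 _ _ _ _] head=0 tail=1 count=1
After op 2 (write(1)): arr=[19 1 _ _ _] head=0 tail=2 count=2
After op 3 (write(9)): arr=[19 1 9 _ _] head=0 tail=3 count=3
After op 4 (write(21)): arr=[19 1 9 21 _] head=0 tail=4 count=4
After op 5 (read()): arr=[19 1 9 21 _] head=1 tail=4 count=3
After op 6 (write(10)): arr=[19 1 9 21 10] head=1 tail=0 count=4
After op 7 (write(15)): arr=[15 1 9 21 10] head=1 tail=1 count=5
After op 8 (read()): arr=[15 1 9 21 10] head=2 tail=1 count=4
After op 9 (read()): arr=[15 1 9 21 10] head=3 tail=1 count=3
After op 10 (write(20)): arr=[15 20 9 21 10] head=3 tail=2 count=4
After op 11 (write(7)): arr=[15 20 7 21 10] head=3 tail=3 count=5
After op 12 (write(2)): arr=[15 20 7 2 10] head=4 tail=4 count=5

Answer: 10 15 20 7 2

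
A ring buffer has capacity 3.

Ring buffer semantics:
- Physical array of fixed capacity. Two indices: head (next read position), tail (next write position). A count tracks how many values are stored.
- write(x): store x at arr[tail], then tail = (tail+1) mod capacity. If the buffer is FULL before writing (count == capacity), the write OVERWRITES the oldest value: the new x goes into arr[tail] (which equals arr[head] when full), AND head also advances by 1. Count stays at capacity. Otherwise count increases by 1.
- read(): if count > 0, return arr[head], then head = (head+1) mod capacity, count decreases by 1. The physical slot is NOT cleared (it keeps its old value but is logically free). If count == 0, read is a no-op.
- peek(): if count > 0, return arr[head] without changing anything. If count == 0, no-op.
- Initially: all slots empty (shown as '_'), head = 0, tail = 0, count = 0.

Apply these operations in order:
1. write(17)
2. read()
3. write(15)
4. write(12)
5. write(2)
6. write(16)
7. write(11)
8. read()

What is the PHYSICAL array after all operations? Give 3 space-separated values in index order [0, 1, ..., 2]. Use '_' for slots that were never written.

After op 1 (write(17)): arr=[17 _ _] head=0 tail=1 count=1
After op 2 (read()): arr=[17 _ _] head=1 tail=1 count=0
After op 3 (write(15)): arr=[17 15 _] head=1 tail=2 count=1
After op 4 (write(12)): arr=[17 15 12] head=1 tail=0 count=2
After op 5 (write(2)): arr=[2 15 12] head=1 tail=1 count=3
After op 6 (write(16)): arr=[2 16 12] head=2 tail=2 count=3
After op 7 (write(11)): arr=[2 16 11] head=0 tail=0 count=3
After op 8 (read()): arr=[2 16 11] head=1 tail=0 count=2

Answer: 2 16 11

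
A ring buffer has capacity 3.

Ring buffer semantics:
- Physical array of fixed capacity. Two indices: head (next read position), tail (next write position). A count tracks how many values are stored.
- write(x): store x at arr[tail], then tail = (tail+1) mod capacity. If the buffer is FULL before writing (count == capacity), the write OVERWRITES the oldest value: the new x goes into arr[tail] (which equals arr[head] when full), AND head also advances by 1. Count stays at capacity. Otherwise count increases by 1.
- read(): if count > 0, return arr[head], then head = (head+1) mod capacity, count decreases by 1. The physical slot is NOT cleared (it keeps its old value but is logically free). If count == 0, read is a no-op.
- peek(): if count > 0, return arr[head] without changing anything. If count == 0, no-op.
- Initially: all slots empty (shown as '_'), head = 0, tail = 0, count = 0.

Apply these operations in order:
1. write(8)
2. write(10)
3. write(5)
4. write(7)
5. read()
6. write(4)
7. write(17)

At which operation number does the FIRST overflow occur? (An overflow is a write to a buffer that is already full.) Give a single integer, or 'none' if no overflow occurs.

Answer: 4

Derivation:
After op 1 (write(8)): arr=[8 _ _] head=0 tail=1 count=1
After op 2 (write(10)): arr=[8 10 _] head=0 tail=2 count=2
After op 3 (write(5)): arr=[8 10 5] head=0 tail=0 count=3
After op 4 (write(7)): arr=[7 10 5] head=1 tail=1 count=3
After op 5 (read()): arr=[7 10 5] head=2 tail=1 count=2
After op 6 (write(4)): arr=[7 4 5] head=2 tail=2 count=3
After op 7 (write(17)): arr=[7 4 17] head=0 tail=0 count=3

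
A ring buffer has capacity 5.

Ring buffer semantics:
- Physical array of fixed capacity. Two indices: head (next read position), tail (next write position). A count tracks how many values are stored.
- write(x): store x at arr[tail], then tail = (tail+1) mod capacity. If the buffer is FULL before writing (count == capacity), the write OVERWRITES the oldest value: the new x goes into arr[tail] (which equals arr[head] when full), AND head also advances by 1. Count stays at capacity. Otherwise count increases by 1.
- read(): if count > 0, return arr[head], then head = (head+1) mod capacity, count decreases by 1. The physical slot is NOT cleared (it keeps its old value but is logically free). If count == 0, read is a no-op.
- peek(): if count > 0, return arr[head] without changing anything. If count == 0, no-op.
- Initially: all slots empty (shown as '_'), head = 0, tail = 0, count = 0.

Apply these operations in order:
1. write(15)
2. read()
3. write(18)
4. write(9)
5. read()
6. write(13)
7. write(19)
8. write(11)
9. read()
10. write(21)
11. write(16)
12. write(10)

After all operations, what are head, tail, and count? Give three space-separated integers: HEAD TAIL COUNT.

After op 1 (write(15)): arr=[15 _ _ _ _] head=0 tail=1 count=1
After op 2 (read()): arr=[15 _ _ _ _] head=1 tail=1 count=0
After op 3 (write(18)): arr=[15 18 _ _ _] head=1 tail=2 count=1
After op 4 (write(9)): arr=[15 18 9 _ _] head=1 tail=3 count=2
After op 5 (read()): arr=[15 18 9 _ _] head=2 tail=3 count=1
After op 6 (write(13)): arr=[15 18 9 13 _] head=2 tail=4 count=2
After op 7 (write(19)): arr=[15 18 9 13 19] head=2 tail=0 count=3
After op 8 (write(11)): arr=[11 18 9 13 19] head=2 tail=1 count=4
After op 9 (read()): arr=[11 18 9 13 19] head=3 tail=1 count=3
After op 10 (write(21)): arr=[11 21 9 13 19] head=3 tail=2 count=4
After op 11 (write(16)): arr=[11 21 16 13 19] head=3 tail=3 count=5
After op 12 (write(10)): arr=[11 21 16 10 19] head=4 tail=4 count=5

Answer: 4 4 5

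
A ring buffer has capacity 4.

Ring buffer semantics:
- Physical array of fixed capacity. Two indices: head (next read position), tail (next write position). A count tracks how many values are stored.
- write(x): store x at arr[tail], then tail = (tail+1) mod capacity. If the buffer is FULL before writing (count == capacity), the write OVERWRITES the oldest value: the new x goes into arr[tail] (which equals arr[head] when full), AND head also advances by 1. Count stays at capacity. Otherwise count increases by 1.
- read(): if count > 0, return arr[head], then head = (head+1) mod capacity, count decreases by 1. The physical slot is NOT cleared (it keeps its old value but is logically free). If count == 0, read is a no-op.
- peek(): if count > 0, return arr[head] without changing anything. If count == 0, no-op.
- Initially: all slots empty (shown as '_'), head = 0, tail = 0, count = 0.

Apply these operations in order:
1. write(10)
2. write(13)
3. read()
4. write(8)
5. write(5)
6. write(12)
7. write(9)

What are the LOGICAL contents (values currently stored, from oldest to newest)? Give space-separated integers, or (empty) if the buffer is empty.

After op 1 (write(10)): arr=[10 _ _ _] head=0 tail=1 count=1
After op 2 (write(13)): arr=[10 13 _ _] head=0 tail=2 count=2
After op 3 (read()): arr=[10 13 _ _] head=1 tail=2 count=1
After op 4 (write(8)): arr=[10 13 8 _] head=1 tail=3 count=2
After op 5 (write(5)): arr=[10 13 8 5] head=1 tail=0 count=3
After op 6 (write(12)): arr=[12 13 8 5] head=1 tail=1 count=4
After op 7 (write(9)): arr=[12 9 8 5] head=2 tail=2 count=4

Answer: 8 5 12 9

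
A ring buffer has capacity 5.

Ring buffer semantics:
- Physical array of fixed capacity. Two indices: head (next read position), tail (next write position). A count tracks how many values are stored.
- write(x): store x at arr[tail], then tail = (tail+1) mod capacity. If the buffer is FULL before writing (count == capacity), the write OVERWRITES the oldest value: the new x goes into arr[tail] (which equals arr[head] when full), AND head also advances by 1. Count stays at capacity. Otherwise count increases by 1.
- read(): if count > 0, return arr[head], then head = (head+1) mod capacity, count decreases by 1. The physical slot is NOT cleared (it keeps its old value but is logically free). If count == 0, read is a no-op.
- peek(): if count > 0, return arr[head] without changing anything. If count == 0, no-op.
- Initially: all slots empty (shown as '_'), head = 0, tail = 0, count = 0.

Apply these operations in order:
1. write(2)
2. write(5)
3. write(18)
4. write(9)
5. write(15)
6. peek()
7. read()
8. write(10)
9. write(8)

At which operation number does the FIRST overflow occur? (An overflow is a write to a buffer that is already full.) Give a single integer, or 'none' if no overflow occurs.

After op 1 (write(2)): arr=[2 _ _ _ _] head=0 tail=1 count=1
After op 2 (write(5)): arr=[2 5 _ _ _] head=0 tail=2 count=2
After op 3 (write(18)): arr=[2 5 18 _ _] head=0 tail=3 count=3
After op 4 (write(9)): arr=[2 5 18 9 _] head=0 tail=4 count=4
After op 5 (write(15)): arr=[2 5 18 9 15] head=0 tail=0 count=5
After op 6 (peek()): arr=[2 5 18 9 15] head=0 tail=0 count=5
After op 7 (read()): arr=[2 5 18 9 15] head=1 tail=0 count=4
After op 8 (write(10)): arr=[10 5 18 9 15] head=1 tail=1 count=5
After op 9 (write(8)): arr=[10 8 18 9 15] head=2 tail=2 count=5

Answer: 9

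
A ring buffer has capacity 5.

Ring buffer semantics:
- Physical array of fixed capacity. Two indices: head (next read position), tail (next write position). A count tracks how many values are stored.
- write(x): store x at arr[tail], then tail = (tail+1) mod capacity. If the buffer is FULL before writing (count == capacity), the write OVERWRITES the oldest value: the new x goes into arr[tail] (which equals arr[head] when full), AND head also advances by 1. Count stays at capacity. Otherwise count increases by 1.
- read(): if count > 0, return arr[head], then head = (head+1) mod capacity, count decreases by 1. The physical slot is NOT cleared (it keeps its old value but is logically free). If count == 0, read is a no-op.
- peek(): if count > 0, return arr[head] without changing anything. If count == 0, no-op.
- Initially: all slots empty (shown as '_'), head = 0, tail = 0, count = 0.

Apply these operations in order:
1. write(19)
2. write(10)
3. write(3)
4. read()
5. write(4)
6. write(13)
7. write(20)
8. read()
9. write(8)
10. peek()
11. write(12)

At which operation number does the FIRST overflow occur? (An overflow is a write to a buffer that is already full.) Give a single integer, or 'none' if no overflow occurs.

Answer: 11

Derivation:
After op 1 (write(19)): arr=[19 _ _ _ _] head=0 tail=1 count=1
After op 2 (write(10)): arr=[19 10 _ _ _] head=0 tail=2 count=2
After op 3 (write(3)): arr=[19 10 3 _ _] head=0 tail=3 count=3
After op 4 (read()): arr=[19 10 3 _ _] head=1 tail=3 count=2
After op 5 (write(4)): arr=[19 10 3 4 _] head=1 tail=4 count=3
After op 6 (write(13)): arr=[19 10 3 4 13] head=1 tail=0 count=4
After op 7 (write(20)): arr=[20 10 3 4 13] head=1 tail=1 count=5
After op 8 (read()): arr=[20 10 3 4 13] head=2 tail=1 count=4
After op 9 (write(8)): arr=[20 8 3 4 13] head=2 tail=2 count=5
After op 10 (peek()): arr=[20 8 3 4 13] head=2 tail=2 count=5
After op 11 (write(12)): arr=[20 8 12 4 13] head=3 tail=3 count=5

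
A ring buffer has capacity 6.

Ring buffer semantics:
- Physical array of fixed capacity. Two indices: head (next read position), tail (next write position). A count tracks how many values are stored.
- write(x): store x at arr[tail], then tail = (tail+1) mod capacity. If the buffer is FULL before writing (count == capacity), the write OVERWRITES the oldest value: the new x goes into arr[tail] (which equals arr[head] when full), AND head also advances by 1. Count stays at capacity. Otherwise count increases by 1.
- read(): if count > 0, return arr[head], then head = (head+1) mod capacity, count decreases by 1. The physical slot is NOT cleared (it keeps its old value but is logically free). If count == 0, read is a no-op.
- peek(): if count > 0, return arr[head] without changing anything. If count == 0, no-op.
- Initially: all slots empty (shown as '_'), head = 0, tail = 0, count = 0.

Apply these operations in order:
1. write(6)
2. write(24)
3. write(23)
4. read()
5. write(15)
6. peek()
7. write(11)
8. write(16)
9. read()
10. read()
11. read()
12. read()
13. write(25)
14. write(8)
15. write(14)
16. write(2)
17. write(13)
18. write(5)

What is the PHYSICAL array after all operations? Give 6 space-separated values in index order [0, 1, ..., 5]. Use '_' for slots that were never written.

Answer: 25 8 14 2 13 5

Derivation:
After op 1 (write(6)): arr=[6 _ _ _ _ _] head=0 tail=1 count=1
After op 2 (write(24)): arr=[6 24 _ _ _ _] head=0 tail=2 count=2
After op 3 (write(23)): arr=[6 24 23 _ _ _] head=0 tail=3 count=3
After op 4 (read()): arr=[6 24 23 _ _ _] head=1 tail=3 count=2
After op 5 (write(15)): arr=[6 24 23 15 _ _] head=1 tail=4 count=3
After op 6 (peek()): arr=[6 24 23 15 _ _] head=1 tail=4 count=3
After op 7 (write(11)): arr=[6 24 23 15 11 _] head=1 tail=5 count=4
After op 8 (write(16)): arr=[6 24 23 15 11 16] head=1 tail=0 count=5
After op 9 (read()): arr=[6 24 23 15 11 16] head=2 tail=0 count=4
After op 10 (read()): arr=[6 24 23 15 11 16] head=3 tail=0 count=3
After op 11 (read()): arr=[6 24 23 15 11 16] head=4 tail=0 count=2
After op 12 (read()): arr=[6 24 23 15 11 16] head=5 tail=0 count=1
After op 13 (write(25)): arr=[25 24 23 15 11 16] head=5 tail=1 count=2
After op 14 (write(8)): arr=[25 8 23 15 11 16] head=5 tail=2 count=3
After op 15 (write(14)): arr=[25 8 14 15 11 16] head=5 tail=3 count=4
After op 16 (write(2)): arr=[25 8 14 2 11 16] head=5 tail=4 count=5
After op 17 (write(13)): arr=[25 8 14 2 13 16] head=5 tail=5 count=6
After op 18 (write(5)): arr=[25 8 14 2 13 5] head=0 tail=0 count=6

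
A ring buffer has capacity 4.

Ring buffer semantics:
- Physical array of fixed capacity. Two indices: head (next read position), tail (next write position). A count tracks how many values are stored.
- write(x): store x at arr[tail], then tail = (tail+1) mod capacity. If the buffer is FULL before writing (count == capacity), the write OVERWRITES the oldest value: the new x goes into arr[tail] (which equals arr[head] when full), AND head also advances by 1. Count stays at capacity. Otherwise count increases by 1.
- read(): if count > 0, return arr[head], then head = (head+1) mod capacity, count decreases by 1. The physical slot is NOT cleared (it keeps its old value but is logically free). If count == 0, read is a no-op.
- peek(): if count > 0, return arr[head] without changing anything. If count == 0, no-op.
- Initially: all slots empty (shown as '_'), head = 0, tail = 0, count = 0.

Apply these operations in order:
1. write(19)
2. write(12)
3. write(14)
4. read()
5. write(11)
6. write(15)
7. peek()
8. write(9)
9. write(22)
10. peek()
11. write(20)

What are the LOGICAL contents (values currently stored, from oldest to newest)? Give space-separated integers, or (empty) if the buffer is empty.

After op 1 (write(19)): arr=[19 _ _ _] head=0 tail=1 count=1
After op 2 (write(12)): arr=[19 12 _ _] head=0 tail=2 count=2
After op 3 (write(14)): arr=[19 12 14 _] head=0 tail=3 count=3
After op 4 (read()): arr=[19 12 14 _] head=1 tail=3 count=2
After op 5 (write(11)): arr=[19 12 14 11] head=1 tail=0 count=3
After op 6 (write(15)): arr=[15 12 14 11] head=1 tail=1 count=4
After op 7 (peek()): arr=[15 12 14 11] head=1 tail=1 count=4
After op 8 (write(9)): arr=[15 9 14 11] head=2 tail=2 count=4
After op 9 (write(22)): arr=[15 9 22 11] head=3 tail=3 count=4
After op 10 (peek()): arr=[15 9 22 11] head=3 tail=3 count=4
After op 11 (write(20)): arr=[15 9 22 20] head=0 tail=0 count=4

Answer: 15 9 22 20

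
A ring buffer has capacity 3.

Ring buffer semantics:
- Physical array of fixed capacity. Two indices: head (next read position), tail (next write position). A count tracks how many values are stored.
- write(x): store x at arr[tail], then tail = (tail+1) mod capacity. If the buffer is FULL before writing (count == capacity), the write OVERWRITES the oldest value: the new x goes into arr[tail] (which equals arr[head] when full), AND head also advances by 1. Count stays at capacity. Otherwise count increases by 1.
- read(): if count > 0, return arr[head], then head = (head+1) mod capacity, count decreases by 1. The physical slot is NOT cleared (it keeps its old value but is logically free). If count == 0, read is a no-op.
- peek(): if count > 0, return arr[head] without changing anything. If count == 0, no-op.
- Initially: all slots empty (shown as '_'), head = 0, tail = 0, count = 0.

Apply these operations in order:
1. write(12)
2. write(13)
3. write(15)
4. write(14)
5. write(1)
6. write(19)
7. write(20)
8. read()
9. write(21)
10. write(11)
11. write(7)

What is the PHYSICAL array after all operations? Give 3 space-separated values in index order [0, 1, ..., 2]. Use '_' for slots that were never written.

After op 1 (write(12)): arr=[12 _ _] head=0 tail=1 count=1
After op 2 (write(13)): arr=[12 13 _] head=0 tail=2 count=2
After op 3 (write(15)): arr=[12 13 15] head=0 tail=0 count=3
After op 4 (write(14)): arr=[14 13 15] head=1 tail=1 count=3
After op 5 (write(1)): arr=[14 1 15] head=2 tail=2 count=3
After op 6 (write(19)): arr=[14 1 19] head=0 tail=0 count=3
After op 7 (write(20)): arr=[20 1 19] head=1 tail=1 count=3
After op 8 (read()): arr=[20 1 19] head=2 tail=1 count=2
After op 9 (write(21)): arr=[20 21 19] head=2 tail=2 count=3
After op 10 (write(11)): arr=[20 21 11] head=0 tail=0 count=3
After op 11 (write(7)): arr=[7 21 11] head=1 tail=1 count=3

Answer: 7 21 11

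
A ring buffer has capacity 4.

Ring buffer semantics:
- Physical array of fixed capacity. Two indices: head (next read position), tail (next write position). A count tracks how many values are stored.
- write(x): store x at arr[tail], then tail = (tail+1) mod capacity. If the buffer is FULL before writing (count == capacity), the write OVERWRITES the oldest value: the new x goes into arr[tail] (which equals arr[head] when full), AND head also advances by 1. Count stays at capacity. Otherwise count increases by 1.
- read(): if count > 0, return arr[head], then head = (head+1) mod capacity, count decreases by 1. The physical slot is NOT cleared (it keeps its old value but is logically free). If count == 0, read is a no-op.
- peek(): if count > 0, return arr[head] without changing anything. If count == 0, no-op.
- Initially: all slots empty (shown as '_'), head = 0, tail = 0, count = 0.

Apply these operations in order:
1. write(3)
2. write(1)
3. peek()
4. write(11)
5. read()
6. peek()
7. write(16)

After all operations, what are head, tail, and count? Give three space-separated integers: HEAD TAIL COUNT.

After op 1 (write(3)): arr=[3 _ _ _] head=0 tail=1 count=1
After op 2 (write(1)): arr=[3 1 _ _] head=0 tail=2 count=2
After op 3 (peek()): arr=[3 1 _ _] head=0 tail=2 count=2
After op 4 (write(11)): arr=[3 1 11 _] head=0 tail=3 count=3
After op 5 (read()): arr=[3 1 11 _] head=1 tail=3 count=2
After op 6 (peek()): arr=[3 1 11 _] head=1 tail=3 count=2
After op 7 (write(16)): arr=[3 1 11 16] head=1 tail=0 count=3

Answer: 1 0 3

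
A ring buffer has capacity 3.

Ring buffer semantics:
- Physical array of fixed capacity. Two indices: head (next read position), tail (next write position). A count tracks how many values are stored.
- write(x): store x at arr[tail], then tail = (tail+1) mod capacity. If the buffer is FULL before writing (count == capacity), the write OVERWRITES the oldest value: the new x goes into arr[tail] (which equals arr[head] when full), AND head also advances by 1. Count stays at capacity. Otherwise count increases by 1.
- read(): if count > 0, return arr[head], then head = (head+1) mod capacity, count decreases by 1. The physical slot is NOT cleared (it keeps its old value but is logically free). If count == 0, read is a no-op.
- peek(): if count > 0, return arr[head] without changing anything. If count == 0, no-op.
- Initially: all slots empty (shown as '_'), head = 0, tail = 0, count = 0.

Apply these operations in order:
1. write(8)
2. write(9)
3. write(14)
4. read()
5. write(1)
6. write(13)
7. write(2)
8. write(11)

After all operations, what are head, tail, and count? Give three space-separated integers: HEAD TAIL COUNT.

Answer: 1 1 3

Derivation:
After op 1 (write(8)): arr=[8 _ _] head=0 tail=1 count=1
After op 2 (write(9)): arr=[8 9 _] head=0 tail=2 count=2
After op 3 (write(14)): arr=[8 9 14] head=0 tail=0 count=3
After op 4 (read()): arr=[8 9 14] head=1 tail=0 count=2
After op 5 (write(1)): arr=[1 9 14] head=1 tail=1 count=3
After op 6 (write(13)): arr=[1 13 14] head=2 tail=2 count=3
After op 7 (write(2)): arr=[1 13 2] head=0 tail=0 count=3
After op 8 (write(11)): arr=[11 13 2] head=1 tail=1 count=3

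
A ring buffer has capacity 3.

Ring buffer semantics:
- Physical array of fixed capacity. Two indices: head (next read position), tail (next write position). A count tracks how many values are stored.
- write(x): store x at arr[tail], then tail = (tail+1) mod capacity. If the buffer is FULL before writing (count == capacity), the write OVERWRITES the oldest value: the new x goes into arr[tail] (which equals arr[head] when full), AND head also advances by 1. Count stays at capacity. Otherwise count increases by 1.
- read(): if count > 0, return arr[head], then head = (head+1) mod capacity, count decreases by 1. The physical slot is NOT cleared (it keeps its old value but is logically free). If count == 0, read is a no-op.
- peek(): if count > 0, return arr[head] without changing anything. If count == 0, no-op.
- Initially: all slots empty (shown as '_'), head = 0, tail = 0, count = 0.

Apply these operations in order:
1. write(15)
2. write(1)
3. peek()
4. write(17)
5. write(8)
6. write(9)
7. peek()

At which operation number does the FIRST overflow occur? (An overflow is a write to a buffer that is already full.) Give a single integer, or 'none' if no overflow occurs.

Answer: 5

Derivation:
After op 1 (write(15)): arr=[15 _ _] head=0 tail=1 count=1
After op 2 (write(1)): arr=[15 1 _] head=0 tail=2 count=2
After op 3 (peek()): arr=[15 1 _] head=0 tail=2 count=2
After op 4 (write(17)): arr=[15 1 17] head=0 tail=0 count=3
After op 5 (write(8)): arr=[8 1 17] head=1 tail=1 count=3
After op 6 (write(9)): arr=[8 9 17] head=2 tail=2 count=3
After op 7 (peek()): arr=[8 9 17] head=2 tail=2 count=3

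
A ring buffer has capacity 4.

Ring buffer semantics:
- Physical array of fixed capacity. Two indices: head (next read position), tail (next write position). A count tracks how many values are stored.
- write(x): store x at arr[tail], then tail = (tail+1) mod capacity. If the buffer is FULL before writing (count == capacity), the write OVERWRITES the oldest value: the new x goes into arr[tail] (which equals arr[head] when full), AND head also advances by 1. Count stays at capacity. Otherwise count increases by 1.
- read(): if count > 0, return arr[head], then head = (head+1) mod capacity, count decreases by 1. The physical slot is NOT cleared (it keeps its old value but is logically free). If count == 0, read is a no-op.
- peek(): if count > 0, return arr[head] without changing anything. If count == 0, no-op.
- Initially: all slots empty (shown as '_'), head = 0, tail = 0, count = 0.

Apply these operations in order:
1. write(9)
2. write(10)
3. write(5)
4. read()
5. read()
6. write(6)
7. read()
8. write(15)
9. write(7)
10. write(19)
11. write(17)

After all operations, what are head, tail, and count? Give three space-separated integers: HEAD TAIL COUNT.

After op 1 (write(9)): arr=[9 _ _ _] head=0 tail=1 count=1
After op 2 (write(10)): arr=[9 10 _ _] head=0 tail=2 count=2
After op 3 (write(5)): arr=[9 10 5 _] head=0 tail=3 count=3
After op 4 (read()): arr=[9 10 5 _] head=1 tail=3 count=2
After op 5 (read()): arr=[9 10 5 _] head=2 tail=3 count=1
After op 6 (write(6)): arr=[9 10 5 6] head=2 tail=0 count=2
After op 7 (read()): arr=[9 10 5 6] head=3 tail=0 count=1
After op 8 (write(15)): arr=[15 10 5 6] head=3 tail=1 count=2
After op 9 (write(7)): arr=[15 7 5 6] head=3 tail=2 count=3
After op 10 (write(19)): arr=[15 7 19 6] head=3 tail=3 count=4
After op 11 (write(17)): arr=[15 7 19 17] head=0 tail=0 count=4

Answer: 0 0 4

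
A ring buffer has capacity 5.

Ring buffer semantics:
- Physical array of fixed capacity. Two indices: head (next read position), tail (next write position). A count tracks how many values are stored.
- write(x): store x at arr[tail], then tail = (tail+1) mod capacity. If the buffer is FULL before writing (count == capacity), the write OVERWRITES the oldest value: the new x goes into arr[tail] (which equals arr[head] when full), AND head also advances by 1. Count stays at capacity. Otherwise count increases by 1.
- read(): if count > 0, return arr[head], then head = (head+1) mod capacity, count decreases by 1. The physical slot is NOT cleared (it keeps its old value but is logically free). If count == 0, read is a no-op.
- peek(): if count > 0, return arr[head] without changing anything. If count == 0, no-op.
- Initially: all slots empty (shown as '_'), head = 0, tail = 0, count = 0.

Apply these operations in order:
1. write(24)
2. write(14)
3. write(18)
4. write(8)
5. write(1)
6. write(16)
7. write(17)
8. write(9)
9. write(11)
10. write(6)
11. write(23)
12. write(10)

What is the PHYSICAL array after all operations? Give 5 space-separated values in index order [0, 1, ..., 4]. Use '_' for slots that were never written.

Answer: 23 10 9 11 6

Derivation:
After op 1 (write(24)): arr=[24 _ _ _ _] head=0 tail=1 count=1
After op 2 (write(14)): arr=[24 14 _ _ _] head=0 tail=2 count=2
After op 3 (write(18)): arr=[24 14 18 _ _] head=0 tail=3 count=3
After op 4 (write(8)): arr=[24 14 18 8 _] head=0 tail=4 count=4
After op 5 (write(1)): arr=[24 14 18 8 1] head=0 tail=0 count=5
After op 6 (write(16)): arr=[16 14 18 8 1] head=1 tail=1 count=5
After op 7 (write(17)): arr=[16 17 18 8 1] head=2 tail=2 count=5
After op 8 (write(9)): arr=[16 17 9 8 1] head=3 tail=3 count=5
After op 9 (write(11)): arr=[16 17 9 11 1] head=4 tail=4 count=5
After op 10 (write(6)): arr=[16 17 9 11 6] head=0 tail=0 count=5
After op 11 (write(23)): arr=[23 17 9 11 6] head=1 tail=1 count=5
After op 12 (write(10)): arr=[23 10 9 11 6] head=2 tail=2 count=5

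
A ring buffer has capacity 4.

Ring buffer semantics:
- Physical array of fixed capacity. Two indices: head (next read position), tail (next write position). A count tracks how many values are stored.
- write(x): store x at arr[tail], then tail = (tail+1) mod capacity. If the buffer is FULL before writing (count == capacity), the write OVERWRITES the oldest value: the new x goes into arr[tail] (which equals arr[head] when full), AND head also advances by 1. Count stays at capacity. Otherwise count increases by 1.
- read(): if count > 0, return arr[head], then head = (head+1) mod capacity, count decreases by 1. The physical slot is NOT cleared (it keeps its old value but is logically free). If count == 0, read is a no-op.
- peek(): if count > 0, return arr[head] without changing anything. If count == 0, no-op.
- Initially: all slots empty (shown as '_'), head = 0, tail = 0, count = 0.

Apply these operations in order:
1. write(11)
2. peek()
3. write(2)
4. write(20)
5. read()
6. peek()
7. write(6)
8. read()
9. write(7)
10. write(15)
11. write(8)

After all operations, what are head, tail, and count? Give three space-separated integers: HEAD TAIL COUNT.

After op 1 (write(11)): arr=[11 _ _ _] head=0 tail=1 count=1
After op 2 (peek()): arr=[11 _ _ _] head=0 tail=1 count=1
After op 3 (write(2)): arr=[11 2 _ _] head=0 tail=2 count=2
After op 4 (write(20)): arr=[11 2 20 _] head=0 tail=3 count=3
After op 5 (read()): arr=[11 2 20 _] head=1 tail=3 count=2
After op 6 (peek()): arr=[11 2 20 _] head=1 tail=3 count=2
After op 7 (write(6)): arr=[11 2 20 6] head=1 tail=0 count=3
After op 8 (read()): arr=[11 2 20 6] head=2 tail=0 count=2
After op 9 (write(7)): arr=[7 2 20 6] head=2 tail=1 count=3
After op 10 (write(15)): arr=[7 15 20 6] head=2 tail=2 count=4
After op 11 (write(8)): arr=[7 15 8 6] head=3 tail=3 count=4

Answer: 3 3 4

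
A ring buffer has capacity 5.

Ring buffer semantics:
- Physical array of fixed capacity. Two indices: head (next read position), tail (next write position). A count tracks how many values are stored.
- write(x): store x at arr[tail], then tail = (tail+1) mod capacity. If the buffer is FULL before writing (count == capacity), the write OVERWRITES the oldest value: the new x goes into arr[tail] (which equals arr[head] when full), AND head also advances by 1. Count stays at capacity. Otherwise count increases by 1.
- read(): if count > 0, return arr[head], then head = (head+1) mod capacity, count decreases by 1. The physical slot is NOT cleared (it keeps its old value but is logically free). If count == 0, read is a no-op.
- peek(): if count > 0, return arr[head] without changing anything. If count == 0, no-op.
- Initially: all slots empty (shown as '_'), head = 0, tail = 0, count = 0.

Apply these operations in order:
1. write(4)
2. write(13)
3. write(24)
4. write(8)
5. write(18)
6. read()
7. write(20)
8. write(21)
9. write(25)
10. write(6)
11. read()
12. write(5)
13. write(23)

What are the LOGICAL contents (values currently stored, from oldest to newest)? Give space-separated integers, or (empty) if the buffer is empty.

Answer: 21 25 6 5 23

Derivation:
After op 1 (write(4)): arr=[4 _ _ _ _] head=0 tail=1 count=1
After op 2 (write(13)): arr=[4 13 _ _ _] head=0 tail=2 count=2
After op 3 (write(24)): arr=[4 13 24 _ _] head=0 tail=3 count=3
After op 4 (write(8)): arr=[4 13 24 8 _] head=0 tail=4 count=4
After op 5 (write(18)): arr=[4 13 24 8 18] head=0 tail=0 count=5
After op 6 (read()): arr=[4 13 24 8 18] head=1 tail=0 count=4
After op 7 (write(20)): arr=[20 13 24 8 18] head=1 tail=1 count=5
After op 8 (write(21)): arr=[20 21 24 8 18] head=2 tail=2 count=5
After op 9 (write(25)): arr=[20 21 25 8 18] head=3 tail=3 count=5
After op 10 (write(6)): arr=[20 21 25 6 18] head=4 tail=4 count=5
After op 11 (read()): arr=[20 21 25 6 18] head=0 tail=4 count=4
After op 12 (write(5)): arr=[20 21 25 6 5] head=0 tail=0 count=5
After op 13 (write(23)): arr=[23 21 25 6 5] head=1 tail=1 count=5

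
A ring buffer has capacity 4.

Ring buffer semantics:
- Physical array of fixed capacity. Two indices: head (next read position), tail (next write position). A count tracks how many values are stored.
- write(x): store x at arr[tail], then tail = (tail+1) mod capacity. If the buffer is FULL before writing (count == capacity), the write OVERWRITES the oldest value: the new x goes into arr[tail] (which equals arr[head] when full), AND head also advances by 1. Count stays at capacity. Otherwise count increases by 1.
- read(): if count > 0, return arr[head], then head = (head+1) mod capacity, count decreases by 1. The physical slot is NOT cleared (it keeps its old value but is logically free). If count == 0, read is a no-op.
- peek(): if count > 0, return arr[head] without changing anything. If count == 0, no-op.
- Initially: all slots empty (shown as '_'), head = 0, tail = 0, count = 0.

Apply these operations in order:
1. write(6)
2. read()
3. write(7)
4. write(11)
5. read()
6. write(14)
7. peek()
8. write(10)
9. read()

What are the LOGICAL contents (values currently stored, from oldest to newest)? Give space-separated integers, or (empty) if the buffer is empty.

After op 1 (write(6)): arr=[6 _ _ _] head=0 tail=1 count=1
After op 2 (read()): arr=[6 _ _ _] head=1 tail=1 count=0
After op 3 (write(7)): arr=[6 7 _ _] head=1 tail=2 count=1
After op 4 (write(11)): arr=[6 7 11 _] head=1 tail=3 count=2
After op 5 (read()): arr=[6 7 11 _] head=2 tail=3 count=1
After op 6 (write(14)): arr=[6 7 11 14] head=2 tail=0 count=2
After op 7 (peek()): arr=[6 7 11 14] head=2 tail=0 count=2
After op 8 (write(10)): arr=[10 7 11 14] head=2 tail=1 count=3
After op 9 (read()): arr=[10 7 11 14] head=3 tail=1 count=2

Answer: 14 10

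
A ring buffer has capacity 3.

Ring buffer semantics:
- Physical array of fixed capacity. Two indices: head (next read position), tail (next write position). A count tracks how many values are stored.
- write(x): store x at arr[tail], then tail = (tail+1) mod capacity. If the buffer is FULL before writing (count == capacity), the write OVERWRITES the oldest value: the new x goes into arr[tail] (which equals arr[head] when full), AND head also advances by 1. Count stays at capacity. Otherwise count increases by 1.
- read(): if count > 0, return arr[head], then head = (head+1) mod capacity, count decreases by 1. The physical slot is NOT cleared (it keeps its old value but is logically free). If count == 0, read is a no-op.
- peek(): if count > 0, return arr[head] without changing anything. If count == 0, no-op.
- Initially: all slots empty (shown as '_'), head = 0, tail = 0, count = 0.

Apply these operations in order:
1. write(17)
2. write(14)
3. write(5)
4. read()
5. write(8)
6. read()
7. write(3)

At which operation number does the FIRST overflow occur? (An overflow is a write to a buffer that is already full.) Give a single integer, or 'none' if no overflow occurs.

Answer: none

Derivation:
After op 1 (write(17)): arr=[17 _ _] head=0 tail=1 count=1
After op 2 (write(14)): arr=[17 14 _] head=0 tail=2 count=2
After op 3 (write(5)): arr=[17 14 5] head=0 tail=0 count=3
After op 4 (read()): arr=[17 14 5] head=1 tail=0 count=2
After op 5 (write(8)): arr=[8 14 5] head=1 tail=1 count=3
After op 6 (read()): arr=[8 14 5] head=2 tail=1 count=2
After op 7 (write(3)): arr=[8 3 5] head=2 tail=2 count=3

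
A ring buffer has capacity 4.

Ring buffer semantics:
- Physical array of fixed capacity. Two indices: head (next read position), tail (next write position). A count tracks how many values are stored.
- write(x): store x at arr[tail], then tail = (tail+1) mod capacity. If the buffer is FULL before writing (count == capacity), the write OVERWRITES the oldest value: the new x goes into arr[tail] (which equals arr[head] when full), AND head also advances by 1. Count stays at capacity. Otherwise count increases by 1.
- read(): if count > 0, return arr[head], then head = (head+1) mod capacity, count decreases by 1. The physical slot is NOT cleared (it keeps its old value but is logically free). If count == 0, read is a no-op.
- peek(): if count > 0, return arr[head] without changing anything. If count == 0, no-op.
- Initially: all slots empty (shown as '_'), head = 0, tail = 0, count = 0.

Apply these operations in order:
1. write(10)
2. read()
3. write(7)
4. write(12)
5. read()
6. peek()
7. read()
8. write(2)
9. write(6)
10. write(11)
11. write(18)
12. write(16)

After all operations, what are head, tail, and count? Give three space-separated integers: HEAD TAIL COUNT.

After op 1 (write(10)): arr=[10 _ _ _] head=0 tail=1 count=1
After op 2 (read()): arr=[10 _ _ _] head=1 tail=1 count=0
After op 3 (write(7)): arr=[10 7 _ _] head=1 tail=2 count=1
After op 4 (write(12)): arr=[10 7 12 _] head=1 tail=3 count=2
After op 5 (read()): arr=[10 7 12 _] head=2 tail=3 count=1
After op 6 (peek()): arr=[10 7 12 _] head=2 tail=3 count=1
After op 7 (read()): arr=[10 7 12 _] head=3 tail=3 count=0
After op 8 (write(2)): arr=[10 7 12 2] head=3 tail=0 count=1
After op 9 (write(6)): arr=[6 7 12 2] head=3 tail=1 count=2
After op 10 (write(11)): arr=[6 11 12 2] head=3 tail=2 count=3
After op 11 (write(18)): arr=[6 11 18 2] head=3 tail=3 count=4
After op 12 (write(16)): arr=[6 11 18 16] head=0 tail=0 count=4

Answer: 0 0 4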